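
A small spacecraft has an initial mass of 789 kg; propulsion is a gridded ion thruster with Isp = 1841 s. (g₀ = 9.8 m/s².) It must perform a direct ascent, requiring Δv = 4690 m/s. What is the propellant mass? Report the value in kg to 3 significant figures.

v_e = Isp · g₀ = 1841 × 9.8 = 18041.8 m/s.
Using Δv = v_e ln(m₀/m_f): m₀/m_f = exp(Δv / v_e) = exp(4690 / 18041.8) = exp(0.2600) = 1.2969.
m_f = 789 / 1.2969 = 608.374 kg, so propellant = m₀ − m_f = 789 − 608.374 = 180.626 kg.

propellant mass ≈ 181 kg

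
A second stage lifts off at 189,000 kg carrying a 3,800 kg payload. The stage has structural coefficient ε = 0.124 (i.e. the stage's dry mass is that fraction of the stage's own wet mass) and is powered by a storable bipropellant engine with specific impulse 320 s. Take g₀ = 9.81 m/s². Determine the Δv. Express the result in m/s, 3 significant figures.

Stage wet mass = m₀ − payload = 189,000 − 3,800 = 185,200 kg.
Stage dry mass = ε × stage wet mass = 0.124 × 185,200 = 22,964.8 kg.
Burnout mass m_f = stage dry + payload = 22,964.8 + 3,800 = 26,764.8 kg.
v_e = Isp · g₀ = 320 × 9.81 = 3139.2 m/s.
Rocket equation: Δv = v_e · ln(189,000/26,764.8) = 3139.2 × ln(7.062) = 3139.2 × 1.9547 ≈ 6136 m/s.

Δv ≈ 6140 m/s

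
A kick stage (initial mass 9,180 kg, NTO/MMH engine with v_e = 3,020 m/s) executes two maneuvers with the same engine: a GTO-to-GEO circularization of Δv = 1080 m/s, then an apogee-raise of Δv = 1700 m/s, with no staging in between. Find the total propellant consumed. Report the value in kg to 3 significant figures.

After the first burn: m = 9180 × exp(−1080/3020.0) = 9180 × 0.69934 = 6,419.94 kg.
After the second burn: m = 6,419.94 × exp(−1700/3020.0) = 6,419.94 × 0.56955 = 3,656.48 kg.
Total propellant = m₀ − m_final = 9180 − 3,656.48 = 5,523.52 kg.

total propellant consumed ≈ 5520 kg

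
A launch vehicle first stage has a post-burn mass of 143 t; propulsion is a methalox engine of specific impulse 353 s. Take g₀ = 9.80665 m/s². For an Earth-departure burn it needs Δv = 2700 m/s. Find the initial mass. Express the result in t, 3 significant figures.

initial mass ≈ 312 t

v_e = Isp · g₀ = 353 × 9.80665 = 3461.7 m/s.
Using Δv = v_e ln(m₀/m_f): m₀/m_f = exp(Δv / v_e) = exp(2700 / 3461.7) = exp(0.7800) = 2.1814.
m₀ = m_f × 2.1814 = 143 × 2.1814 = 311.94 t.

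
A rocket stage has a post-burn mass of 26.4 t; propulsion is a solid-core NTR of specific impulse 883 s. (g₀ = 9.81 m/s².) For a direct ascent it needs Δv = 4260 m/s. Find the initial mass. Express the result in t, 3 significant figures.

initial mass ≈ 43.2 t

v_e = Isp · g₀ = 883 × 9.81 = 8662.2 m/s.
Using Δv = v_e ln(m₀/m_f): m₀/m_f = exp(Δv / v_e) = exp(4260 / 8662.2) = exp(0.4918) = 1.6352.
m₀ = m_f × 1.6352 = 26.4 × 1.6352 = 43.1693 t.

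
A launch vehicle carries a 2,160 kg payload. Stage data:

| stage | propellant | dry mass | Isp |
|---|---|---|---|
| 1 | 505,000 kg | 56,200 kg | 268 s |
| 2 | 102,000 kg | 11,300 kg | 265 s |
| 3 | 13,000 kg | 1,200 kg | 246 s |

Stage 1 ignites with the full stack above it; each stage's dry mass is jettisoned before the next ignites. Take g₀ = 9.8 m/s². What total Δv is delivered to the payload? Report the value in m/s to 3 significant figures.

Δv ≈ 11300 m/s

Ignition mass of stage 1 = 505,000+56,200 + 102,000+11,300 + 13,000+1,200 + 2,160 = 690,860 kg.
Stage 1: m₀ = 690,860 kg, m_f = 690,860 − 505,000 = 185,860 kg; Δv = 268×9.8×ln(3.717) = 2626.4×1.3129 ≈ 3448 m/s.
Stage 2: m₀ = 129,660 kg, m_f = 129,660 − 102,000 = 27,660 kg; Δv = 265×9.8×ln(4.688) = 2597.0×1.5449 ≈ 4012 m/s.
Stage 3: m₀ = 16,360 kg, m_f = 16,360 − 13,000 = 3,360 kg; Δv = 246×9.8×ln(4.869) = 2410.8×1.5829 ≈ 3816 m/s.
Total Δv = 3448 + 4012 + 3816 = 11276 m/s.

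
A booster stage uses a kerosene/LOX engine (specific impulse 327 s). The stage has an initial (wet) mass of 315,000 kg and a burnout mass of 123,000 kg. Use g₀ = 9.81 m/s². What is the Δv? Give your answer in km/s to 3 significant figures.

v_e = Isp · g₀ = 327 × 9.81 = 3207.9 m/s.
Δv = v_e · ln(m₀/m_f) = 3207.9 × ln(2.561) = 3207.9 × 0.9404 ≈ 3016.6 m/s.

Δv ≈ 3.02 km/s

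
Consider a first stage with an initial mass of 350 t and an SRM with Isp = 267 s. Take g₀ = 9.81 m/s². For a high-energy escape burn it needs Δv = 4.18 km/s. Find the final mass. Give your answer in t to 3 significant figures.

final mass ≈ 71.0 t

v_e = Isp · g₀ = 267 × 9.81 = 2619.3 m/s.
m₀/m_f = exp(Δv / v_e) = exp(4180 / 2619.3) = exp(1.5959) = 4.9326.
m_f = m₀ / 4.9326 = 350 / 4.9326 = 70.9565 t.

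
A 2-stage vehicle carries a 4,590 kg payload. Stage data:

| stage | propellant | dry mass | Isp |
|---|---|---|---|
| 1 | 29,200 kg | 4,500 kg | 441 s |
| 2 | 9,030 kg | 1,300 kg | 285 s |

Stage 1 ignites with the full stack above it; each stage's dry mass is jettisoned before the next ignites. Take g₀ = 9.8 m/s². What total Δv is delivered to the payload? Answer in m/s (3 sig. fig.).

Δv ≈ 6560 m/s

Ignition mass of stage 1 = 29,200+4,500 + 9,030+1,300 + 4,590 = 48,620 kg.
Stage 1: m₀ = 48,620 kg, m_f = 48,620 − 29,200 = 19,420 kg; Δv = 441×9.8×ln(2.504) = 4321.8×0.9177 ≈ 3966 m/s.
Stage 2: m₀ = 14,920 kg, m_f = 14,920 − 9,030 = 5,890 kg; Δv = 285×9.8×ln(2.533) = 2793.0×0.9294 ≈ 2596 m/s.
Total Δv = 3966 + 2596 = 6562 m/s.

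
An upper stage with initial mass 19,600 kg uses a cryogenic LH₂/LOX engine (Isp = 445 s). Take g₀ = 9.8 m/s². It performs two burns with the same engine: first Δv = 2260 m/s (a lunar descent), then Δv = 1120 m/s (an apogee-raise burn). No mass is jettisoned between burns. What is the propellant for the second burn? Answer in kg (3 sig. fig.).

v_e = Isp · g₀ = 445 × 9.8 = 4361.0 m/s.
After the first burn: m = 19600 × exp(−2260/4361.0) = 19600 × 0.59557 = 11,673.2 kg.
After the second burn: m = 11,673.2 × exp(−1120/4361.0) = 11,673.2 × 0.77351 = 9,029.34 kg.
Second-burn propellant = 11,673.2 − 9,029.34 = 2,643.86 kg.

propellant for the second burn ≈ 2640 kg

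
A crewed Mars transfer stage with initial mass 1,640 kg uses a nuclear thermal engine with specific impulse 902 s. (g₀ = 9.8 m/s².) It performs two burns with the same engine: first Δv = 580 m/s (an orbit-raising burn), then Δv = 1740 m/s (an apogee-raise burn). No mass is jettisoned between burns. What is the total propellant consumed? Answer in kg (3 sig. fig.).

v_e = Isp · g₀ = 902 × 9.8 = 8839.6 m/s.
After the first burn: m = 1640 × exp(−580/8839.6) = 1640 × 0.93649 = 1,535.84 kg.
After the second burn: m = 1,535.84 × exp(−1740/8839.6) = 1,535.84 × 0.82132 = 1,261.42 kg.
Total propellant = m₀ − m_final = 1640 − 1,261.42 = 378.58 kg.

total propellant consumed ≈ 379 kg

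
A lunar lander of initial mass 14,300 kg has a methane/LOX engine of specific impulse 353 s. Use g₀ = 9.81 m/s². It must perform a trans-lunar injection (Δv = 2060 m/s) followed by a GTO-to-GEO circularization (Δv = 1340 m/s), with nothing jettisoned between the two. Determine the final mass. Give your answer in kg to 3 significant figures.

v_e = Isp · g₀ = 353 × 9.81 = 3462.9 m/s.
After the first burn: m = 14300 × exp(−2060/3462.9) = 14300 × 0.55163 = 7,888.31 kg.
After the second burn: m = 7,888.31 × exp(−1340/3462.9) = 7,888.31 × 0.67912 = 5,357.11 kg.

final mass ≈ 5360 kg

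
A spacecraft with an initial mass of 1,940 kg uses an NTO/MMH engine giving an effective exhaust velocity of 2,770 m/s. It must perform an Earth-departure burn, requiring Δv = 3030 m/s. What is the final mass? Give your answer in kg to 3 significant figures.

m₀/m_f = exp(Δv / v_e) = exp(3030 / 2770.0) = exp(1.0939) = 2.9858.
m_f = m₀ / 2.9858 = 1,940 / 2.9858 = 649.742 kg.

final mass ≈ 650 kg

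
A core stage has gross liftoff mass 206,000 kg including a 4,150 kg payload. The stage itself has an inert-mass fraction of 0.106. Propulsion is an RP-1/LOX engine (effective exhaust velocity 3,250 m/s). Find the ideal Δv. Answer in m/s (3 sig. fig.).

Stage wet mass = m₀ − payload = 206,000 − 4,150 = 201,850 kg.
Stage dry mass = ε × stage wet mass = 0.106 × 201,850 = 21,396.1 kg.
Burnout mass m_f = stage dry + payload = 21,396.1 + 4,150 = 25,546.1 kg.
Using Δv = v_e ln(m₀/m_f): Δv = v_e · ln(206,000/25,546.1) = 3250.0 × ln(8.064) = 3250.0 × 2.0874 ≈ 6784 m/s.

Δv ≈ 6780 m/s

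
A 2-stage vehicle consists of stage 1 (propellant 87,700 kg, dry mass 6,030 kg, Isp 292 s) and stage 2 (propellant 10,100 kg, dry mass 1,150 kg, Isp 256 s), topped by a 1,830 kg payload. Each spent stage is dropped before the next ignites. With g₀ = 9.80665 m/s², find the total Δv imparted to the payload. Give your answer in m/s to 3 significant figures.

Ignition mass of stage 1 = 87,700+6,030 + 10,100+1,150 + 1,830 = 106,810 kg.
Stage 1: m₀ = 106,810 kg, m_f = 106,810 − 87,700 = 19,110 kg; Δv = 292×9.80665×ln(5.589) = 2863.5×1.7208 ≈ 4928 m/s.
Stage 2: m₀ = 13,080 kg, m_f = 13,080 − 10,100 = 2,980 kg; Δv = 256×9.80665×ln(4.389) = 2510.5×1.4792 ≈ 3713 m/s.
Total Δv = 4928 + 3713 = 8641 m/s.

Δv ≈ 8640 m/s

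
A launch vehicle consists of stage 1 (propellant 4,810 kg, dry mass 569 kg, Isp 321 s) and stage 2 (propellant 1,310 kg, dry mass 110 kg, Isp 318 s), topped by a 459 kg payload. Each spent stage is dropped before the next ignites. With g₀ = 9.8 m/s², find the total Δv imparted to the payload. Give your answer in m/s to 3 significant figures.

Δv ≈ 7140 m/s

Ignition mass of stage 1 = 4,810+569 + 1,310+110 + 459 = 7,258 kg.
Stage 1: m₀ = 7,258 kg, m_f = 7,258 − 4,810 = 2,448 kg; Δv = 321×9.8×ln(2.965) = 3145.8×1.0868 ≈ 3419 m/s.
Stage 2: m₀ = 1,879 kg, m_f = 1,879 − 1,310 = 569 kg; Δv = 318×9.8×ln(3.302) = 3116.4×1.1946 ≈ 3723 m/s.
Total Δv = 3419 + 3723 = 7142 m/s.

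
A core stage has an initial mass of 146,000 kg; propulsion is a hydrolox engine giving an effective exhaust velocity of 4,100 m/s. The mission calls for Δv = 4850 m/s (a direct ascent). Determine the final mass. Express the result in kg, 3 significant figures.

From the ideal rocket equation, m₀/m_f = exp(Δv / v_e) = exp(4850 / 4100.0) = exp(1.1829) = 3.2639.
m_f = m₀ / 3.2639 = 146,000 / 3.2639 = 44,731.8 kg.

final mass ≈ 44700 kg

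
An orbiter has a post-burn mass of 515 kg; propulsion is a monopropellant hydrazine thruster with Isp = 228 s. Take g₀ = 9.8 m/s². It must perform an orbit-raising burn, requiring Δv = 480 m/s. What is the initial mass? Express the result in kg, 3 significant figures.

initial mass ≈ 638 kg

v_e = Isp · g₀ = 228 × 9.8 = 2234.4 m/s.
m₀/m_f = exp(Δv / v_e) = exp(480 / 2234.4) = exp(0.2148) = 1.2396.
m₀ = m_f × 1.2396 = 515 × 1.2396 = 638.394 kg.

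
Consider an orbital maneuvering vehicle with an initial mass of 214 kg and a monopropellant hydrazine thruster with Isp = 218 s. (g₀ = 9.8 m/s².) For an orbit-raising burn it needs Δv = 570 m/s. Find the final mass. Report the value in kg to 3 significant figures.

v_e = Isp · g₀ = 218 × 9.8 = 2136.4 m/s.
By the Tsiolkovsky rocket equation, m₀/m_f = exp(Δv / v_e) = exp(570 / 2136.4) = exp(0.2668) = 1.3058.
m_f = m₀ / 1.3058 = 214 / 1.3058 = 163.884 kg.

final mass ≈ 164 kg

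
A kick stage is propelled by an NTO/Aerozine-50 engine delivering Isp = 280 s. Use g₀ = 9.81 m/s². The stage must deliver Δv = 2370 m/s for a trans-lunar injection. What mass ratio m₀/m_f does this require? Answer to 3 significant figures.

v_e = Isp · g₀ = 280 × 9.81 = 2746.8 m/s.
m₀/m_f = exp(Δv / v_e) = exp(2370 / 2746.8) = exp(0.8628) = 2.3698.

mass ratio ≈ 2.37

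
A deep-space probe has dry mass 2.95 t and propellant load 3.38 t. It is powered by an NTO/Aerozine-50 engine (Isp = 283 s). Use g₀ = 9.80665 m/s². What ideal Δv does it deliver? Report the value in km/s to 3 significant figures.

v_e = Isp · g₀ = 283 × 9.80665 = 2775.3 m/s.
m₀ = m_dry + m_prop = 2.95 + 3.38 = 6.33 t.
By the Tsiolkovsky rocket equation, Δv = v_e · ln(m₀/m_f) = 2775.3 × ln(2.146) = 2775.3 × 0.7635 ≈ 2118.9 m/s.

Δv ≈ 2.12 km/s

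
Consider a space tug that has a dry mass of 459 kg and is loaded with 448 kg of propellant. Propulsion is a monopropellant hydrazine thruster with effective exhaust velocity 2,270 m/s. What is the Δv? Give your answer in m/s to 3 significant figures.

m₀ = m_dry + m_prop = 459 + 448 = 907 kg.
Δv = v_e · ln(m₀/m_f) = 2270.0 × ln(1.976) = 2270.0 × 0.6811 ≈ 1546.1 m/s.

Δv ≈ 1550 m/s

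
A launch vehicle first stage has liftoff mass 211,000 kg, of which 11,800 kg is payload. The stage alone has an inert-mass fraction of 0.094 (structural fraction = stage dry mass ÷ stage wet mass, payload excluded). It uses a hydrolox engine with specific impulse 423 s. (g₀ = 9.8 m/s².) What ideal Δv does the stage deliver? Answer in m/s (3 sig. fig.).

Stage wet mass = m₀ − payload = 211,000 − 11,800 = 199,200 kg.
Stage dry mass = ε × stage wet mass = 0.094 × 199,200 = 18,724.8 kg.
Burnout mass m_f = stage dry + payload = 18,724.8 + 11,800 = 30,524.8 kg.
v_e = Isp · g₀ = 423 × 9.8 = 4145.4 m/s.
Δv = v_e · ln(211,000/30,524.8) = 4145.4 × ln(6.912) = 4145.4 × 1.9333 ≈ 8014 m/s.

Δv ≈ 8010 m/s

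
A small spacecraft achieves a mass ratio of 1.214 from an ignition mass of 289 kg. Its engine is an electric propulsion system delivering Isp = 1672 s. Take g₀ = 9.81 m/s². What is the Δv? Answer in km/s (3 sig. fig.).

v_e = Isp · g₀ = 1672 × 9.81 = 16402.3 m/s.
Δv = v_e · ln(1.214) = 16402.3 × 0.1939 ≈ 3180.7 m/s.

Δv ≈ 3.18 km/s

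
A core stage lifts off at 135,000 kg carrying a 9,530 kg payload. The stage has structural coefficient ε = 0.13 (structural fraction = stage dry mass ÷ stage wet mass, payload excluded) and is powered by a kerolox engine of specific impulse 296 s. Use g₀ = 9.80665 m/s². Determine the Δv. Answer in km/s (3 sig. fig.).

Δv ≈ 4.80 km/s

Stage wet mass = m₀ − payload = 135,000 − 9,530 = 125,470 kg.
Stage dry mass = ε × stage wet mass = 0.13 × 125,470 = 16,311.1 kg.
Burnout mass m_f = stage dry + payload = 16,311.1 + 9,530 = 25,841.1 kg.
v_e = Isp · g₀ = 296 × 9.80665 = 2902.8 m/s.
By the Tsiolkovsky rocket equation, Δv = v_e · ln(135,000/25,841.1) = 2902.8 × ln(5.224) = 2902.8 × 1.6533 ≈ 4799 m/s.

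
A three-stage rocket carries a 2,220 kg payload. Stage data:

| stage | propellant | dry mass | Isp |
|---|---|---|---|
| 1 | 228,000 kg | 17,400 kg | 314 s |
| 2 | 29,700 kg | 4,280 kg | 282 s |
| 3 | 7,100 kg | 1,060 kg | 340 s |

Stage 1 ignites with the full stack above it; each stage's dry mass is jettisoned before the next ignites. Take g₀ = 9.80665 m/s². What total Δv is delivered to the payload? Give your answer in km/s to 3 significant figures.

Ignition mass of stage 1 = 228,000+17,400 + 29,700+4,280 + 7,100+1,060 + 2,220 = 289,760 kg.
Stage 1: m₀ = 289,760 kg, m_f = 289,760 − 228,000 = 61,760 kg; Δv = 314×9.80665×ln(4.692) = 3079.3×1.5458 ≈ 4760 m/s.
Stage 2: m₀ = 44,360 kg, m_f = 44,360 − 29,700 = 14,660 kg; Δv = 282×9.80665×ln(3.026) = 2765.5×1.1072 ≈ 3062 m/s.
Stage 3: m₀ = 10,380 kg, m_f = 10,380 − 7,100 = 3,280 kg; Δv = 340×9.80665×ln(3.165) = 3334.3×1.1520 ≈ 3841 m/s.
Total Δv = 4760 + 3062 + 3841 = 11663 m/s.

Δv ≈ 11.7 km/s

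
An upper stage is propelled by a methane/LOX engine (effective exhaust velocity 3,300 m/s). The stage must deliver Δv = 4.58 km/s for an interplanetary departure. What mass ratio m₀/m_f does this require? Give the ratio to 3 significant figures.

mass ratio ≈ 4.01

From the ideal rocket equation, m₀/m_f = exp(Δv / v_e) = exp(4580 / 3300.0) = exp(1.3879) = 4.0063.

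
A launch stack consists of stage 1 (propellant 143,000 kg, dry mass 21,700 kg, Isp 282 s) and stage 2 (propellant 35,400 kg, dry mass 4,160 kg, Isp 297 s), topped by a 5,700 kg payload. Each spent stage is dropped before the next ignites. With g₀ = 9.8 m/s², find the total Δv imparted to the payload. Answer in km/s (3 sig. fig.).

Ignition mass of stage 1 = 143,000+21,700 + 35,400+4,160 + 5,700 = 209,960 kg.
Stage 1: m₀ = 209,960 kg, m_f = 209,960 − 143,000 = 66,960 kg; Δv = 282×9.8×ln(3.136) = 2763.6×1.1428 ≈ 3158 m/s.
Stage 2: m₀ = 45,260 kg, m_f = 45,260 − 35,400 = 9,860 kg; Δv = 297×9.8×ln(4.59) = 2910.6×1.5239 ≈ 4436 m/s.
Total Δv = 3158 + 4436 = 7594 m/s.

Δv ≈ 7.59 km/s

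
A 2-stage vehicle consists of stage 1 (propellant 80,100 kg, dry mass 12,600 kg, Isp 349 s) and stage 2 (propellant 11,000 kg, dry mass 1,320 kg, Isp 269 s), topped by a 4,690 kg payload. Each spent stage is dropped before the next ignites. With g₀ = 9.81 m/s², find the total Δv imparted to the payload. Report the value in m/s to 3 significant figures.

Δv ≈ 7230 m/s

Ignition mass of stage 1 = 80,100+12,600 + 11,000+1,320 + 4,690 = 109,710 kg.
Stage 1: m₀ = 109,710 kg, m_f = 109,710 − 80,100 = 29,610 kg; Δv = 349×9.81×ln(3.705) = 3423.7×1.3097 ≈ 4484 m/s.
Stage 2: m₀ = 17,010 kg, m_f = 17,010 − 11,000 = 6,010 kg; Δv = 269×9.81×ln(2.83) = 2638.9×1.0404 ≈ 2745 m/s.
Total Δv = 4484 + 2745 = 7229 m/s.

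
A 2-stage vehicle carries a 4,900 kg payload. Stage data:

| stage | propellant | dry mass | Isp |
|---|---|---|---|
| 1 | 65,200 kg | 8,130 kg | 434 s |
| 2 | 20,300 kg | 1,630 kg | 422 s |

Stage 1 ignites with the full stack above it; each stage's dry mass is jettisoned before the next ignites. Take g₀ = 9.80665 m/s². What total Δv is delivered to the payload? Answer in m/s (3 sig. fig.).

Δv ≈ 10300 m/s

Ignition mass of stage 1 = 65,200+8,130 + 20,300+1,630 + 4,900 = 100,160 kg.
Stage 1: m₀ = 100,160 kg, m_f = 100,160 − 65,200 = 34,960 kg; Δv = 434×9.80665×ln(2.865) = 4256.1×1.0526 ≈ 4480 m/s.
Stage 2: m₀ = 26,830 kg, m_f = 26,830 − 20,300 = 6,530 kg; Δv = 422×9.80665×ln(4.109) = 4138.4×1.4131 ≈ 5848 m/s.
Total Δv = 4480 + 5848 = 10328 m/s.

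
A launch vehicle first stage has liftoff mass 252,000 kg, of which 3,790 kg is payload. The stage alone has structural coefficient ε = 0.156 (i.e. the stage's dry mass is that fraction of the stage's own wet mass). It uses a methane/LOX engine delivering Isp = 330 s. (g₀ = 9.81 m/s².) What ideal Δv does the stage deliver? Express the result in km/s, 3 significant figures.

Stage wet mass = m₀ − payload = 252,000 − 3,790 = 248,210 kg.
Stage dry mass = ε × stage wet mass = 0.156 × 248,210 = 38,720.8 kg.
Burnout mass m_f = stage dry + payload = 38,720.8 + 3,790 = 42,510.8 kg.
v_e = Isp · g₀ = 330 × 9.81 = 3237.3 m/s.
Δv = v_e · ln(252,000/42,510.8) = 3237.3 × ln(5.928) = 3237.3 × 1.7797 ≈ 5761 m/s.

Δv ≈ 5.76 km/s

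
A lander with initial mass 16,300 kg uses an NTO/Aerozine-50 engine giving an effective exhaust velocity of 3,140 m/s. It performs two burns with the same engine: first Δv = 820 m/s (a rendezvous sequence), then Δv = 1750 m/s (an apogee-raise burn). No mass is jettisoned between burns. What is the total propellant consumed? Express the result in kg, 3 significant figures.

After the first burn: m = 16300 × exp(−820/3140.0) = 16300 × 0.77017 = 12,553.8 kg.
After the second burn: m = 12,553.8 × exp(−1750/3140.0) = 12,553.8 × 0.57274 = 7,190.06 kg.
Total propellant = m₀ − m_final = 16300 − 7,190.06 = 9,109.94 kg.

total propellant consumed ≈ 9110 kg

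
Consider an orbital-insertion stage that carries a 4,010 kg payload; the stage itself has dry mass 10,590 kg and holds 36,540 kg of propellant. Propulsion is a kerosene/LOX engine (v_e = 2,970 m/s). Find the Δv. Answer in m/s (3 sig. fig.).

Δv ≈ 3720 m/s

m₀ = payload + dry + propellant = 4,010 + 10,590 + 36,540 = 51,140 kg.
m_f = payload + dry = 4,010 + 10,590 = 14,600 kg.
Rocket equation: Δv = v_e · ln(m₀/m_f) = 2970.0 × ln(3.503) = 2970.0 × 1.2535 ≈ 3723.0 m/s.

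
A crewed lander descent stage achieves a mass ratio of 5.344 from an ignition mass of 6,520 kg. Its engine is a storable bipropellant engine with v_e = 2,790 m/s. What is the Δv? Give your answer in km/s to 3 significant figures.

Using Δv = v_e ln(m₀/m_f): Δv = v_e · ln(5.344) = 2790.0 × 1.6760 ≈ 4676.0 m/s.

Δv ≈ 4.68 km/s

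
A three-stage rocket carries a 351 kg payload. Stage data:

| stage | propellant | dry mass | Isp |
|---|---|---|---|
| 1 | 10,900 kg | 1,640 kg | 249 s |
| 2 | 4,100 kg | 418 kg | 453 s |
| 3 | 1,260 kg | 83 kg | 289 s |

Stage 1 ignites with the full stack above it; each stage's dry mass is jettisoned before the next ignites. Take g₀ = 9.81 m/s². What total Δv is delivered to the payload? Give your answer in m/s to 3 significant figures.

Ignition mass of stage 1 = 10,900+1,640 + 4,100+418 + 1,260+83 + 351 = 18,752 kg.
Stage 1: m₀ = 18,752 kg, m_f = 18,752 − 10,900 = 7,852 kg; Δv = 249×9.81×ln(2.388) = 2442.7×0.8705 ≈ 2126 m/s.
Stage 2: m₀ = 6,212 kg, m_f = 6,212 − 4,100 = 2,112 kg; Δv = 453×9.81×ln(2.941) = 4443.9×1.0788 ≈ 4794 m/s.
Stage 3: m₀ = 1,694 kg, m_f = 1,694 − 1,260 = 434 kg; Δv = 289×9.81×ln(3.903) = 2835.1×1.3618 ≈ 3861 m/s.
Total Δv = 2126 + 4794 + 3861 = 10781 m/s.

Δv ≈ 10800 m/s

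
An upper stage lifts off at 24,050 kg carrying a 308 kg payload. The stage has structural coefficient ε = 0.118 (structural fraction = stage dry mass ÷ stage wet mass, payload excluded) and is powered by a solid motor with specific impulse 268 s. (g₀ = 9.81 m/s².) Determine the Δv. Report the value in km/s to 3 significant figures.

Stage wet mass = m₀ − payload = 24,050 − 308 = 23,742 kg.
Stage dry mass = ε × stage wet mass = 0.118 × 23,742 = 2,801.56 kg.
Burnout mass m_f = stage dry + payload = 2,801.56 + 308 = 3,109.56 kg.
v_e = Isp · g₀ = 268 × 9.81 = 2629.1 m/s.
Δv = v_e · ln(24,050/3,109.56) = 2629.1 × ln(7.734) = 2629.1 × 2.0457 ≈ 5378 m/s.

Δv ≈ 5.38 km/s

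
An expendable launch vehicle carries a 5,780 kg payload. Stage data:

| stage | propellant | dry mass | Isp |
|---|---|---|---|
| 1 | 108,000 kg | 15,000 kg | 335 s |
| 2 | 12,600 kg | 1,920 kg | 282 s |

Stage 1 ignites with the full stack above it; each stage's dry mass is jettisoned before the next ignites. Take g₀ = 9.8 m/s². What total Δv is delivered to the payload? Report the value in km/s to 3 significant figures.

Ignition mass of stage 1 = 108,000+15,000 + 12,600+1,920 + 5,780 = 143,300 kg.
Stage 1: m₀ = 143,300 kg, m_f = 143,300 − 108,000 = 35,300 kg; Δv = 335×9.8×ln(4.059) = 3283.0×1.4011 ≈ 4600 m/s.
Stage 2: m₀ = 20,300 kg, m_f = 20,300 − 12,600 = 7,700 kg; Δv = 282×9.8×ln(2.636) = 2763.6×0.9694 ≈ 2679 m/s.
Total Δv = 4600 + 2679 = 7279 m/s.

Δv ≈ 7.28 km/s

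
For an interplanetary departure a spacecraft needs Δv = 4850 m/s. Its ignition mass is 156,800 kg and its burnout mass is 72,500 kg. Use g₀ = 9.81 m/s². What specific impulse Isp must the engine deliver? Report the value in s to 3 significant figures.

ln(m₀/m_f) = ln(156800/72500) = ln(2.163) = 0.7714.
Using Δv = v_e ln(m₀/m_f): v_e = Δv / ln(m₀/m_f) = 4850 / 0.7714 = 6287.4 m/s.
Isp = v_e / g₀ = 6287.4 / 9.81 = 640.9 s.

Isp ≈ 641 s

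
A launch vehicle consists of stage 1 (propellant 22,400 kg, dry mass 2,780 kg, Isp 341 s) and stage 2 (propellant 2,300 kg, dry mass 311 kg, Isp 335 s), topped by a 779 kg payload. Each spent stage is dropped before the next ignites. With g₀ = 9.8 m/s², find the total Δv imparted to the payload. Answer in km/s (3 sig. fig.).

Ignition mass of stage 1 = 22,400+2,780 + 2,300+311 + 779 = 28,570 kg.
Stage 1: m₀ = 28,570 kg, m_f = 28,570 − 22,400 = 6,170 kg; Δv = 341×9.8×ln(4.63) = 3341.8×1.5327 ≈ 5122 m/s.
Stage 2: m₀ = 3,390 kg, m_f = 3,390 − 2,300 = 1,090 kg; Δv = 335×9.8×ln(3.11) = 3283.0×1.1347 ≈ 3725 m/s.
Total Δv = 5122 + 3725 = 8847 m/s.

Δv ≈ 8.85 km/s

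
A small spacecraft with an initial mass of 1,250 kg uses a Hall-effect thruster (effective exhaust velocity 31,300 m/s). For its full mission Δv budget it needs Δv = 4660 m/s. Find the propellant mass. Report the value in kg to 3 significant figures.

m₀/m_f = exp(Δv / v_e) = exp(4660 / 31300.0) = exp(0.1489) = 1.1605.
m_f = 1,250 / 1.1605 = 1,077.12 kg, so propellant = m₀ − m_f = 1,250 − 1,077.12 = 172.88 kg.

propellant mass ≈ 173 kg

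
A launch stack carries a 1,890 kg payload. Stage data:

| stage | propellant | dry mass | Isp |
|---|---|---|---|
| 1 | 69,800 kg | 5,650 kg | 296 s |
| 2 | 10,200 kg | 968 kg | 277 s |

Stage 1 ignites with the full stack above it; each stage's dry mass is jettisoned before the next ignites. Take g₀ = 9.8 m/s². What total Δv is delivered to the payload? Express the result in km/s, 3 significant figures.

Δv ≈ 8.63 km/s

Ignition mass of stage 1 = 69,800+5,650 + 10,200+968 + 1,890 = 88,508 kg.
Stage 1: m₀ = 88,508 kg, m_f = 88,508 − 69,800 = 18,708 kg; Δv = 296×9.8×ln(4.731) = 2900.8×1.5541 ≈ 4508 m/s.
Stage 2: m₀ = 13,058 kg, m_f = 13,058 − 10,200 = 2,858 kg; Δv = 277×9.8×ln(4.569) = 2714.6×1.5193 ≈ 4124 m/s.
Total Δv = 4508 + 4124 = 8632 m/s.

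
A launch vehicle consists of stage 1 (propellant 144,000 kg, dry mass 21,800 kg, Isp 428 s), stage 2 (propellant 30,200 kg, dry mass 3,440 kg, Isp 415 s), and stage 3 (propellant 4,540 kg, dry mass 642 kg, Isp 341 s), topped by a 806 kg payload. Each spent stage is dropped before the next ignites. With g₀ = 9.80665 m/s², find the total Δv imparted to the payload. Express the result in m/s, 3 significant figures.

Δv ≈ 15700 m/s

Ignition mass of stage 1 = 144,000+21,800 + 30,200+3,440 + 4,540+642 + 806 = 205,428 kg.
Stage 1: m₀ = 205,428 kg, m_f = 205,428 − 144,000 = 61,428 kg; Δv = 428×9.80665×ln(3.344) = 4197.2×1.2072 ≈ 5067 m/s.
Stage 2: m₀ = 39,628 kg, m_f = 39,628 − 30,200 = 9,428 kg; Δv = 415×9.80665×ln(4.203) = 4069.8×1.4359 ≈ 5844 m/s.
Stage 3: m₀ = 5,988 kg, m_f = 5,988 − 4,540 = 1,448 kg; Δv = 341×9.80665×ln(4.135) = 3344.1×1.4196 ≈ 4747 m/s.
Total Δv = 5067 + 5844 + 4747 = 15658 m/s.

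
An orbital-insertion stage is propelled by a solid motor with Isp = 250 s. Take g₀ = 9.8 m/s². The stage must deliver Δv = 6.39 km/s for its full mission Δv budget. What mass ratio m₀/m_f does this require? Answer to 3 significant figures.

mass ratio ≈ 13.6

v_e = Isp · g₀ = 250 × 9.8 = 2450.0 m/s.
m₀/m_f = exp(Δv / v_e) = exp(6390 / 2450.0) = exp(2.6082) = 13.5741.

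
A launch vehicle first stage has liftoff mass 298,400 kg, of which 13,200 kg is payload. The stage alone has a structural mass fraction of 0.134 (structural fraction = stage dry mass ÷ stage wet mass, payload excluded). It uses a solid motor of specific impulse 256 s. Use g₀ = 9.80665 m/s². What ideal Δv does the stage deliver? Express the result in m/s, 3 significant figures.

Δv ≈ 4410 m/s

Stage wet mass = m₀ − payload = 298,400 − 13,200 = 285,200 kg.
Stage dry mass = ε × stage wet mass = 0.134 × 285,200 = 38,216.8 kg.
Burnout mass m_f = stage dry + payload = 38,216.8 + 13,200 = 51,416.8 kg.
v_e = Isp · g₀ = 256 × 9.80665 = 2510.5 m/s.
Using Δv = v_e ln(m₀/m_f): Δv = v_e · ln(298,400/51,416.8) = 2510.5 × ln(5.804) = 2510.5 × 1.7585 ≈ 4415 m/s.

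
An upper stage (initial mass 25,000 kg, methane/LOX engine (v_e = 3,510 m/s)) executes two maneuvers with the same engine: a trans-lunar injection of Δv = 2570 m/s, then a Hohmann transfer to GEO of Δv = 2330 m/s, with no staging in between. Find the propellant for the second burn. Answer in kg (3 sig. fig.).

After the first burn: m = 25000 × exp(−2570/3510.0) = 25000 × 0.48085 = 12,021.3 kg.
After the second burn: m = 12,021.3 × exp(−2330/3510.0) = 12,021.3 × 0.51488 = 6,189.53 kg.
Second-burn propellant = 12,021.3 − 6,189.53 = 5,831.77 kg.

propellant for the second burn ≈ 5830 kg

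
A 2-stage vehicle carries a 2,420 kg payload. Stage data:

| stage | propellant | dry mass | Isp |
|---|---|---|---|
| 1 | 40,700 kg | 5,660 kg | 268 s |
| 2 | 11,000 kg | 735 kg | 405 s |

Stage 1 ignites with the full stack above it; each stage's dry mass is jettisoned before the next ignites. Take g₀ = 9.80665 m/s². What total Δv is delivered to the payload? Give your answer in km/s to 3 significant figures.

Δv ≈ 8.90 km/s

Ignition mass of stage 1 = 40,700+5,660 + 11,000+735 + 2,420 = 60,515 kg.
Stage 1: m₀ = 60,515 kg, m_f = 60,515 − 40,700 = 19,815 kg; Δv = 268×9.80665×ln(3.054) = 2628.2×1.1165 ≈ 2934 m/s.
Stage 2: m₀ = 14,155 kg, m_f = 14,155 − 11,000 = 3,155 kg; Δv = 405×9.80665×ln(4.487) = 3971.7×1.5011 ≈ 5962 m/s.
Total Δv = 2934 + 5962 = 8896 m/s.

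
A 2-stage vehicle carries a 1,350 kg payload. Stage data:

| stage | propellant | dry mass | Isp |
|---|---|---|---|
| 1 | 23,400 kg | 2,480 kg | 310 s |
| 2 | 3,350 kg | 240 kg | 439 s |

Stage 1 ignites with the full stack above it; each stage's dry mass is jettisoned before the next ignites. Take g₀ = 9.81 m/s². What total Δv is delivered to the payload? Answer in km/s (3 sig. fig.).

Δv ≈ 9.21 km/s

Ignition mass of stage 1 = 23,400+2,480 + 3,350+240 + 1,350 = 30,820 kg.
Stage 1: m₀ = 30,820 kg, m_f = 30,820 − 23,400 = 7,420 kg; Δv = 310×9.81×ln(4.154) = 3041.1×1.4240 ≈ 4330 m/s.
Stage 2: m₀ = 4,940 kg, m_f = 4,940 − 3,350 = 1,590 kg; Δv = 439×9.81×ln(3.107) = 4306.6×1.1336 ≈ 4882 m/s.
Total Δv = 4330 + 4882 = 9212 m/s.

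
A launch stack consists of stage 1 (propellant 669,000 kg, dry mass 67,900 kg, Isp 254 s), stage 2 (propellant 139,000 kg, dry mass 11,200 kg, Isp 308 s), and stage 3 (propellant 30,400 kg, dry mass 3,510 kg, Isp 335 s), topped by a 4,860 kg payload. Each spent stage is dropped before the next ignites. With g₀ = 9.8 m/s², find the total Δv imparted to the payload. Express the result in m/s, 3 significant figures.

Ignition mass of stage 1 = 669,000+67,900 + 139,000+11,200 + 30,400+3,510 + 4,860 = 925,870 kg.
Stage 1: m₀ = 925,870 kg, m_f = 925,870 − 669,000 = 256,870 kg; Δv = 254×9.8×ln(3.604) = 2489.2×1.2822 ≈ 3192 m/s.
Stage 2: m₀ = 188,970 kg, m_f = 188,970 − 139,000 = 49,970 kg; Δv = 308×9.8×ln(3.782) = 3018.4×1.3302 ≈ 4015 m/s.
Stage 3: m₀ = 38,770 kg, m_f = 38,770 − 30,400 = 8,370 kg; Δv = 335×9.8×ln(4.632) = 3283.0×1.5330 ≈ 5033 m/s.
Total Δv = 3192 + 4015 + 5033 = 12240 m/s.

Δv ≈ 12200 m/s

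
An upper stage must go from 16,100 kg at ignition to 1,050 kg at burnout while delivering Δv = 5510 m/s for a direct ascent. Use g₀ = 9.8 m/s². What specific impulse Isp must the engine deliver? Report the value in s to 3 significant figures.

Isp ≈ 206 s

ln(m₀/m_f) = ln(16100/1050) = ln(15.33) = 2.7300.
Rocket equation: v_e = Δv / ln(m₀/m_f) = 5510 / 2.7300 = 2018.3 m/s.
Isp = v_e / g₀ = 2018.3 / 9.8 = 205.9 s.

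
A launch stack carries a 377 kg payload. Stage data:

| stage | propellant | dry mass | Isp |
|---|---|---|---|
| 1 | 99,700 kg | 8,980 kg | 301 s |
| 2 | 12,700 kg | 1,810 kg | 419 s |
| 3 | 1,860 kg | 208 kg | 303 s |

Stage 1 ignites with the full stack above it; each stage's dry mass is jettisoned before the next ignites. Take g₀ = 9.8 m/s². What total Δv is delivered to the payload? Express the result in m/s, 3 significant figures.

Ignition mass of stage 1 = 99,700+8,980 + 12,700+1,810 + 1,860+208 + 377 = 125,635 kg.
Stage 1: m₀ = 125,635 kg, m_f = 125,635 − 99,700 = 25,935 kg; Δv = 301×9.8×ln(4.844) = 2949.8×1.5778 ≈ 4654 m/s.
Stage 2: m₀ = 16,955 kg, m_f = 16,955 − 12,700 = 4,255 kg; Δv = 419×9.8×ln(3.985) = 4106.2×1.3825 ≈ 5677 m/s.
Stage 3: m₀ = 2,445 kg, m_f = 2,445 − 1,860 = 585 kg; Δv = 303×9.8×ln(4.179) = 2969.4×1.4302 ≈ 4247 m/s.
Total Δv = 4654 + 5677 + 4247 = 14578 m/s.

Δv ≈ 14600 m/s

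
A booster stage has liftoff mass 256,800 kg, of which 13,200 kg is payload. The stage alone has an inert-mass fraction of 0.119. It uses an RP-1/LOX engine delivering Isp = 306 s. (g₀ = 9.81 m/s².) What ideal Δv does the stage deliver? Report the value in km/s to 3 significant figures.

Δv ≈ 5.42 km/s

Stage wet mass = m₀ − payload = 256,800 − 13,200 = 243,600 kg.
Stage dry mass = ε × stage wet mass = 0.119 × 243,600 = 28,988.4 kg.
Burnout mass m_f = stage dry + payload = 28,988.4 + 13,200 = 42,188.4 kg.
v_e = Isp · g₀ = 306 × 9.81 = 3001.9 m/s.
Δv = v_e · ln(256,800/42,188.4) = 3001.9 × ln(6.087) = 3001.9 × 1.8062 ≈ 5422 m/s.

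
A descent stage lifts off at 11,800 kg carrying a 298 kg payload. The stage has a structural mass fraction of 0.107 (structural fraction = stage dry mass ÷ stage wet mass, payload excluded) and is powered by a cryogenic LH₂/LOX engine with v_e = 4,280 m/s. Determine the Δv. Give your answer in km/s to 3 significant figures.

Δv ≈ 8.75 km/s

Stage wet mass = m₀ − payload = 11,800 − 298 = 11,502 kg.
Stage dry mass = ε × stage wet mass = 0.107 × 11,502 = 1,230.71 kg.
Burnout mass m_f = stage dry + payload = 1,230.71 + 298 = 1,528.71 kg.
From the ideal rocket equation, Δv = v_e · ln(11,800/1,528.71) = 4280.0 × ln(7.719) = 4280.0 × 2.0437 ≈ 8747 m/s.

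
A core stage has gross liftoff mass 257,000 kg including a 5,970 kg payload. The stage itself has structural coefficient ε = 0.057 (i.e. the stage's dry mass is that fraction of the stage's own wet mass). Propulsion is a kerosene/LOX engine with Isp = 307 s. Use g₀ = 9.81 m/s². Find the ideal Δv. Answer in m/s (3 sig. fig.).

Stage wet mass = m₀ − payload = 257,000 − 5,970 = 251,030 kg.
Stage dry mass = ε × stage wet mass = 0.057 × 251,030 = 14,308.7 kg.
Burnout mass m_f = stage dry + payload = 14,308.7 + 5,970 = 20,278.7 kg.
v_e = Isp · g₀ = 307 × 9.81 = 3011.7 m/s.
Δv = v_e · ln(257,000/20,278.7) = 3011.7 × ln(12.67) = 3011.7 × 2.5395 ≈ 7648 m/s.

Δv ≈ 7650 m/s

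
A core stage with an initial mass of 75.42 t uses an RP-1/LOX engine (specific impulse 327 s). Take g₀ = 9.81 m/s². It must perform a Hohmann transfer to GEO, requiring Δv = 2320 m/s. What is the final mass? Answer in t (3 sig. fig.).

final mass ≈ 36.6 t

v_e = Isp · g₀ = 327 × 9.81 = 3207.9 m/s.
Using Δv = v_e ln(m₀/m_f): m₀/m_f = exp(Δv / v_e) = exp(2320 / 3207.9) = exp(0.7232) = 2.0611.
m_f = m₀ / 2.0611 = 75.42 / 2.0611 = 36.5921 t.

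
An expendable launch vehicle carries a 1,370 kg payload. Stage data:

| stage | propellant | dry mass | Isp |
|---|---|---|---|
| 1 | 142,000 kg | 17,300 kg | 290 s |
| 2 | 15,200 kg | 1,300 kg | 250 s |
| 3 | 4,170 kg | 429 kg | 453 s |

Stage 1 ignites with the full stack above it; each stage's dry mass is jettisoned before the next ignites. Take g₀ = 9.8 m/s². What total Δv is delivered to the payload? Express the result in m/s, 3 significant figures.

Δv ≈ 12400 m/s

Ignition mass of stage 1 = 142,000+17,300 + 15,200+1,300 + 4,170+429 + 1,370 = 181,769 kg.
Stage 1: m₀ = 181,769 kg, m_f = 181,769 − 142,000 = 39,769 kg; Δv = 290×9.8×ln(4.571) = 2842.0×1.5196 ≈ 4319 m/s.
Stage 2: m₀ = 22,469 kg, m_f = 22,469 − 15,200 = 7,269 kg; Δv = 250×9.8×ln(3.091) = 2450.0×1.1285 ≈ 2765 m/s.
Stage 3: m₀ = 5,969 kg, m_f = 5,969 − 4,170 = 1,799 kg; Δv = 453×9.8×ln(3.318) = 4439.4×1.1993 ≈ 5324 m/s.
Total Δv = 4319 + 2765 + 5324 = 12408 m/s.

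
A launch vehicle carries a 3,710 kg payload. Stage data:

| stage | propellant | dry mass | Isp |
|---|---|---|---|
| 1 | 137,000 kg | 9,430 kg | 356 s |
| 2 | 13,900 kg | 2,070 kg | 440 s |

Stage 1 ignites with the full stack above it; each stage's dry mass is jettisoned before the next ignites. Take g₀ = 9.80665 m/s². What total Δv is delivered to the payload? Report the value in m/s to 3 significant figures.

Δv ≈ 11400 m/s

Ignition mass of stage 1 = 137,000+9,430 + 13,900+2,070 + 3,710 = 166,110 kg.
Stage 1: m₀ = 166,110 kg, m_f = 166,110 − 137,000 = 29,110 kg; Δv = 356×9.80665×ln(5.706) = 3491.2×1.7416 ≈ 6080 m/s.
Stage 2: m₀ = 19,680 kg, m_f = 19,680 − 13,900 = 5,780 kg; Δv = 440×9.80665×ln(3.405) = 4314.9×1.2252 ≈ 5287 m/s.
Total Δv = 6080 + 5287 = 11367 m/s.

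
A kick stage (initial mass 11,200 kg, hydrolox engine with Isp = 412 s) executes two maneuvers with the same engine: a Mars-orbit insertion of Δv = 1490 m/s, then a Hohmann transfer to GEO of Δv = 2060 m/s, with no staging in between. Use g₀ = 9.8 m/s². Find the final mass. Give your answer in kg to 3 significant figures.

final mass ≈ 4650 kg

v_e = Isp · g₀ = 412 × 9.8 = 4037.6 m/s.
After the first burn: m = 11200 × exp(−1490/4037.6) = 11200 × 0.69140 = 7,743.68 kg.
After the second burn: m = 7,743.68 × exp(−2060/4037.6) = 7,743.68 × 0.60037 = 4,649.07 kg.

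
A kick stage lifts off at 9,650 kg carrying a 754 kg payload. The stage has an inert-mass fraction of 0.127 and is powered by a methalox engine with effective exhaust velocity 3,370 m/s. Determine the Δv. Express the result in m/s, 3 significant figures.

Δv ≈ 5510 m/s

Stage wet mass = m₀ − payload = 9,650 − 754 = 8,896 kg.
Stage dry mass = ε × stage wet mass = 0.127 × 8,896 = 1,129.79 kg.
Burnout mass m_f = stage dry + payload = 1,129.79 + 754 = 1,883.79 kg.
Δv = v_e · ln(9,650/1,883.79) = 3370.0 × ln(5.123) = 3370.0 × 1.6337 ≈ 5505 m/s.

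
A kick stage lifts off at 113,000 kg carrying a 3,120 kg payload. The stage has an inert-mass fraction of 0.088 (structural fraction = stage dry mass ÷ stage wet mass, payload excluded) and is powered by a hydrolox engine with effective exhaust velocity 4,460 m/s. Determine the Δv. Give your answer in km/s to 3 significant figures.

Stage wet mass = m₀ − payload = 113,000 − 3,120 = 109,880 kg.
Stage dry mass = ε × stage wet mass = 0.088 × 109,880 = 9,669.44 kg.
Burnout mass m_f = stage dry + payload = 9,669.44 + 3,120 = 12,789.44 kg.
Δv = v_e · ln(113,000/12,789.44) = 4460.0 × ln(8.835) = 4460.0 × 2.1788 ≈ 9717 m/s.

Δv ≈ 9.72 km/s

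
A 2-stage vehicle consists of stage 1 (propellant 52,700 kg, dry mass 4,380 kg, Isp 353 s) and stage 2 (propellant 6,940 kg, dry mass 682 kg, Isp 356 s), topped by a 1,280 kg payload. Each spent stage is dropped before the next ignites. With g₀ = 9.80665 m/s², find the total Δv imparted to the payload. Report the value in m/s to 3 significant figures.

Δv ≈ 10800 m/s

Ignition mass of stage 1 = 52,700+4,380 + 6,940+682 + 1,280 = 65,982 kg.
Stage 1: m₀ = 65,982 kg, m_f = 65,982 − 52,700 = 13,282 kg; Δv = 353×9.80665×ln(4.968) = 3461.7×1.6030 ≈ 5549 m/s.
Stage 2: m₀ = 8,902 kg, m_f = 8,902 − 6,940 = 1,962 kg; Δv = 356×9.80665×ln(4.537) = 3491.2×1.5123 ≈ 5280 m/s.
Total Δv = 5549 + 5280 = 10829 m/s.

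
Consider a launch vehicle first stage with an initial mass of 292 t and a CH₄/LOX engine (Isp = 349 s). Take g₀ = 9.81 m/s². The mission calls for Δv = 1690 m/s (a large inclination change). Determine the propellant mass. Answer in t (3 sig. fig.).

propellant mass ≈ 114 t

v_e = Isp · g₀ = 349 × 9.81 = 3423.7 m/s.
Using Δv = v_e ln(m₀/m_f): m₀/m_f = exp(Δv / v_e) = exp(1690 / 3423.7) = exp(0.4936) = 1.6382.
m_f = 292 / 1.6382 = 178.244 t, so propellant = m₀ − m_f = 292 − 178.244 = 113.756 t.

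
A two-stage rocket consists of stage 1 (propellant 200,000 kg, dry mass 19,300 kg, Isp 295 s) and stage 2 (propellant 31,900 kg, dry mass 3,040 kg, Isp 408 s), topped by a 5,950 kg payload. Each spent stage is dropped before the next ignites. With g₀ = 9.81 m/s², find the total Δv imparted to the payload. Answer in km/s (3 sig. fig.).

Δv ≈ 10.3 km/s

Ignition mass of stage 1 = 200,000+19,300 + 31,900+3,040 + 5,950 = 260,190 kg.
Stage 1: m₀ = 260,190 kg, m_f = 260,190 − 200,000 = 60,190 kg; Δv = 295×9.81×ln(4.323) = 2894.0×1.4639 ≈ 4236 m/s.
Stage 2: m₀ = 40,890 kg, m_f = 40,890 − 31,900 = 8,990 kg; Δv = 408×9.81×ln(4.548) = 4002.5×1.5148 ≈ 6063 m/s.
Total Δv = 4236 + 6063 = 10299 m/s.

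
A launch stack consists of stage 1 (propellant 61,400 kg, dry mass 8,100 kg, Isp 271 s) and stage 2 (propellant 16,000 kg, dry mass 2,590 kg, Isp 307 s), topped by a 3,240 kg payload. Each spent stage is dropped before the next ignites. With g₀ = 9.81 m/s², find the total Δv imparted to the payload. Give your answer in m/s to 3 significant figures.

Δv ≈ 6940 m/s

Ignition mass of stage 1 = 61,400+8,100 + 16,000+2,590 + 3,240 = 91,330 kg.
Stage 1: m₀ = 91,330 kg, m_f = 91,330 − 61,400 = 29,930 kg; Δv = 271×9.81×ln(3.051) = 2658.5×1.1156 ≈ 2966 m/s.
Stage 2: m₀ = 21,830 kg, m_f = 21,830 − 16,000 = 5,830 kg; Δv = 307×9.81×ln(3.744) = 3011.7×1.3203 ≈ 3976 m/s.
Total Δv = 2966 + 3976 = 6942 m/s.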